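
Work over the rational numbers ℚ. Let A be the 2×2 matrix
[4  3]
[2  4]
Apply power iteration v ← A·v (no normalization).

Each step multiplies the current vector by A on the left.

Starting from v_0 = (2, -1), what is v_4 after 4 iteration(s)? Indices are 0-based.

v_0 = (2, -1).
v_1 = A·v_0 = (5, 0).
v_2 = A·v_1 = (20, 10).
v_3 = A·v_2 = (110, 80).
v_4 = A·v_3 = (680, 540).

v_4 = (680, 540)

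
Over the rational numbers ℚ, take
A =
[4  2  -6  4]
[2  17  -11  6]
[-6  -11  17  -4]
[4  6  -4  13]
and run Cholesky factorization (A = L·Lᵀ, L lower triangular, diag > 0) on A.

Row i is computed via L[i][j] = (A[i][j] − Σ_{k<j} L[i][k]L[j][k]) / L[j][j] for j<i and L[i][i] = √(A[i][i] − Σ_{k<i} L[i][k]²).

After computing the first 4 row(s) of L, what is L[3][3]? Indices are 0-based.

L[3][3] = 2

Step 1: L[0][0] = √(4) = 2.
  L[1][0] = (2) / L[0][0] = 1.
Step 2: L[1][1] = √(16) = 4.
  L[2][0] = (-6) / L[0][0] = -3.
  L[2][1] = (-8) / L[1][1] = -2.
Step 3: L[2][2] = √(4) = 2.
  L[3][0] = (4) / L[0][0] = 2.
  L[3][1] = (4) / L[1][1] = 1.
  L[3][2] = (4) / L[2][2] = 2.
Step 4: L[3][3] = √(4) = 2.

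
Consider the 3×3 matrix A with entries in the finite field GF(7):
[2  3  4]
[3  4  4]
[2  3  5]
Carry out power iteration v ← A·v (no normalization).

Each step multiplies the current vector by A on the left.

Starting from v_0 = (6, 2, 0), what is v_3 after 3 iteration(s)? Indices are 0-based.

v_0 = (6, 2, 0).
v_1 = A·v_0 = (4, 5, 4).
v_2 = A·v_1 = (4, 6, 1).
v_3 = A·v_2 = (2, 5, 3).

v_3 = (2, 5, 3)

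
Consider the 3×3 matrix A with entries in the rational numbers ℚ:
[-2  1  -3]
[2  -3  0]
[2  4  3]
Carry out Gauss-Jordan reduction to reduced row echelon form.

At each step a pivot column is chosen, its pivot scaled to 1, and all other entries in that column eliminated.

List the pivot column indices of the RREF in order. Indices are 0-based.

pivot columns: 0, 1, 2

step 1: normalize row 0 (÷-2) = (1, -1/2, 3/2)
  row 1: subtract 2×row0 = (0, -2, -3)
  row 2: subtract 2×row0 = (0, 5, 0)
step 2: normalize row 1 (÷-2) = (0, 1, 3/2)
  row 0: subtract -1/2×row1 = (1, 0, 9/4)
  row 2: subtract 5×row1 = (0, 0, -15/2)
step 3: normalize row 2 (÷-15/2) = (0, 0, 1)
  row 0: subtract 9/4×row2 = (1, 0, 0)
  row 1: subtract 3/2×row2 = (0, 1, 0)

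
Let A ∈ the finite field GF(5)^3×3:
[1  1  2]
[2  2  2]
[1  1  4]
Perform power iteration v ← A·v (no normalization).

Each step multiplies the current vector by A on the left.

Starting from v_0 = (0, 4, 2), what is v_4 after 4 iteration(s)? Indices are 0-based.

v_0 = (0, 4, 2).
v_1 = A·v_0 = (3, 2, 2).
v_2 = A·v_1 = (4, 4, 3).
v_3 = A·v_2 = (4, 2, 0).
v_4 = A·v_3 = (1, 2, 1).

v_4 = (1, 2, 1)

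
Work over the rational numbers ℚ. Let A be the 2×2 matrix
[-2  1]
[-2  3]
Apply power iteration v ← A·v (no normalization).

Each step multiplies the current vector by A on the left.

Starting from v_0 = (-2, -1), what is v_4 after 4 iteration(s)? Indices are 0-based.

v_4 = (-13, -11)

v_0 = (-2, -1).
v_1 = A·v_0 = (3, 1).
v_2 = A·v_1 = (-5, -3).
v_3 = A·v_2 = (7, 1).
v_4 = A·v_3 = (-13, -11).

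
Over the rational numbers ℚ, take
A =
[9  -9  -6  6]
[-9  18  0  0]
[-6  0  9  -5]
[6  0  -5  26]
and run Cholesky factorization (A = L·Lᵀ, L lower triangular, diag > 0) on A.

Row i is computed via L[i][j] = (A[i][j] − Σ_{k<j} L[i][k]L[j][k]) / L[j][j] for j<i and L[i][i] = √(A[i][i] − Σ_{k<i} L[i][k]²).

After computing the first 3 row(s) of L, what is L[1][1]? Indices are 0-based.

Step 1: L[0][0] = √(9) = 3.
  L[1][0] = (-9) / L[0][0] = -3.
Step 2: L[1][1] = √(9) = 3.
  L[2][0] = (-6) / L[0][0] = -2.
  L[2][1] = (-6) / L[1][1] = -2.
Step 3: L[2][2] = √(1) = 1.

L[1][1] = 3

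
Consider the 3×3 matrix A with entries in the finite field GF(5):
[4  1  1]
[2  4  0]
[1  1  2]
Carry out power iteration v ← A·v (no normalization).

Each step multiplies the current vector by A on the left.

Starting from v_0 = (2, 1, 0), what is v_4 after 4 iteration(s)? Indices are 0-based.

v_0 = (2, 1, 0).
v_1 = A·v_0 = (4, 3, 3).
v_2 = A·v_1 = (2, 0, 3).
v_3 = A·v_2 = (1, 4, 3).
v_4 = A·v_3 = (1, 3, 1).

v_4 = (1, 3, 1)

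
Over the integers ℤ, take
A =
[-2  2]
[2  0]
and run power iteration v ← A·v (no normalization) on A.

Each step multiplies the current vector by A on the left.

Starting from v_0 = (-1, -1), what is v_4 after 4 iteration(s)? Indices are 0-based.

v_0 = (-1, -1).
v_1 = A·v_0 = (0, -2).
v_2 = A·v_1 = (-4, 0).
v_3 = A·v_2 = (8, -8).
v_4 = A·v_3 = (-32, 16).

v_4 = (-32, 16)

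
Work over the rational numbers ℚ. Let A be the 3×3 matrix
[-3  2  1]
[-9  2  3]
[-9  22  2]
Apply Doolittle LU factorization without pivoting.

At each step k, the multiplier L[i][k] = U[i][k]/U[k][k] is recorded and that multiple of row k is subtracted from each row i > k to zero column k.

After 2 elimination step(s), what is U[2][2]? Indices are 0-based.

U[2][2] = -1

[col 0] pivot -3
  R1 -= 3*R0 → (0, -4, 0)  (L[1][0] := 3)
  R2 -= 3*R0 → (0, 16, -1)  (L[2][0] := 3)
[col 1] pivot -4
  R2 -= -4*R1 → (0, 0, -1)  (L[2][1] := -4)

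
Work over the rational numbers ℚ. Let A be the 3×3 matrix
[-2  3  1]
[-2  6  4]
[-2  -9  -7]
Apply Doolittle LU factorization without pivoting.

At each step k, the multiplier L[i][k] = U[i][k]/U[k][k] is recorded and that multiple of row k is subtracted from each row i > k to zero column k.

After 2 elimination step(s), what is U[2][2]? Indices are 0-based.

k=0: U[0][0]=-2
  eliminate (1,0): mult=1, new row 1: (0, 3, 3); set L[1][0]=1
  eliminate (2,0): mult=1, new row 2: (0, -12, -8); set L[2][0]=1
k=1: U[1][1]=3
  eliminate (2,1): mult=-4, new row 2: (0, 0, 4); set L[2][1]=-4

U[2][2] = 4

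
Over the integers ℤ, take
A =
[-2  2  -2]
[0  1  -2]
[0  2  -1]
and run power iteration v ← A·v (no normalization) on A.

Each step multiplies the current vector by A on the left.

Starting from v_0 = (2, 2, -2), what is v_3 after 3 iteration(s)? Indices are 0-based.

v_3 = (-8, -18, -18)

v_0 = (2, 2, -2).
v_1 = A·v_0 = (4, 6, 6).
v_2 = A·v_1 = (-8, -6, 6).
v_3 = A·v_2 = (-8, -18, -18).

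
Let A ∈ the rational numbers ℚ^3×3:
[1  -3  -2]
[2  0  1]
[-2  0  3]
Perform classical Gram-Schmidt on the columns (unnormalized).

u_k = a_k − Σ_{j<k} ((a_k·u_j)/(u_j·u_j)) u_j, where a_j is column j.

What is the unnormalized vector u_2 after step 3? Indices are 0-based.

u_2 = (0, 2, 2)

Step 1: u_0 = a_0 = (1, 2, -2).
Step 2: u_1 = a_1 − (-1/3)·u_0 = (-8/3, 2/3, -2/3).
Step 3: u_2 = a_2 − (-2/3)·u_0 − (1/2)·u_1 = (0, 2, 2).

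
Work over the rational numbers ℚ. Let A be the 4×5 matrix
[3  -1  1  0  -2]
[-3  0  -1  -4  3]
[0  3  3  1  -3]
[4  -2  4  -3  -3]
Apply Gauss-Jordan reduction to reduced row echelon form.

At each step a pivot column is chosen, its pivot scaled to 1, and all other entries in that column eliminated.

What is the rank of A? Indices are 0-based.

rank = 4

pivot(0,0)=3: scale R0 → (1, -1/3, 1/3, 0, -2/3)
  clear (1,0): R1 −= (-3)R0 → (0, -1, 0, -4, 1)
  clear (3,0): R3 −= (4)R0 → (0, -2/3, 8/3, -3, -1/3)
pivot(1,1)=-1: scale R1 → (0, 1, 0, 4, -1)
  clear (0,1): R0 −= (-1/3)R1 → (1, 0, 1/3, 4/3, -1)
  clear (2,1): R2 −= (3)R1 → (0, 0, 3, -11, 0)
  clear (3,1): R3 −= (-2/3)R1 → (0, 0, 8/3, -1/3, -1)
pivot(2,2)=3: scale R2 → (0, 0, 1, -11/3, 0)
  clear (0,2): R0 −= (1/3)R2 → (1, 0, 0, 23/9, -1)
  clear (3,2): R3 −= (8/3)R2 → (0, 0, 0, 85/9, -1)
pivot(3,3)=85/9: scale R3 → (0, 0, 0, 1, -9/85)
  clear (0,3): R0 −= (23/9)R3 → (1, 0, 0, 0, -62/85)
  clear (1,3): R1 −= (4)R3 → (0, 1, 0, 0, -49/85)
  clear (2,3): R2 −= (-11/3)R3 → (0, 0, 1, 0, -33/85)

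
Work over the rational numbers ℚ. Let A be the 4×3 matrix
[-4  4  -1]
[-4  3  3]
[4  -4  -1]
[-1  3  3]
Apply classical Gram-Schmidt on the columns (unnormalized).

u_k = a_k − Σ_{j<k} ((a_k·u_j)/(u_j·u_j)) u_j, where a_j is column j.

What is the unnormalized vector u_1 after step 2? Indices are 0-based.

u_1 = (8/49, -41/49, -8/49, 100/49)

Step 1: u_0 = a_0 = (-4, -4, 4, -1).
Step 2: u_1 = a_1 − (-47/49)·u_0 = (8/49, -41/49, -8/49, 100/49).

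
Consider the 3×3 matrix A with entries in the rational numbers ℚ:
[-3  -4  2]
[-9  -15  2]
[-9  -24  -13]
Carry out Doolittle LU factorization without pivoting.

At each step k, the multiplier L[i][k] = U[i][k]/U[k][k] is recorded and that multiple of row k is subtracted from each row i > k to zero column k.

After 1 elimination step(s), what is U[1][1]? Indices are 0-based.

U[1][1] = -3

[col 0] pivot -3
  R1 -= 3*R0 → (0, -3, -4)  (L[1][0] := 3)
  R2 -= 3*R0 → (0, -12, -19)  (L[2][0] := 3)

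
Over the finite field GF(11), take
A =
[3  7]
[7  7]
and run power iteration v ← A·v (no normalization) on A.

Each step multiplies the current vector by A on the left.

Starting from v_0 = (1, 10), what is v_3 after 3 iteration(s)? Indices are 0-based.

v_3 = (10, 6)

v_0 = (1, 10).
v_1 = A·v_0 = (7, 0).
v_2 = A·v_1 = (10, 5).
v_3 = A·v_2 = (10, 6).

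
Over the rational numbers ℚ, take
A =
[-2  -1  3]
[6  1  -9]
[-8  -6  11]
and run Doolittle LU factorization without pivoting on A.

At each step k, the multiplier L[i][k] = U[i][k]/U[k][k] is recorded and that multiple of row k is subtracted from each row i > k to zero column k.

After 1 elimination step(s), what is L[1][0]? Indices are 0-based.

L[1][0] = -3

[col 0] pivot -2
  R1 -= -3*R0 → (0, -2, 0)  (L[1][0] := -3)
  R2 -= 4*R0 → (0, -2, -1)  (L[2][0] := 4)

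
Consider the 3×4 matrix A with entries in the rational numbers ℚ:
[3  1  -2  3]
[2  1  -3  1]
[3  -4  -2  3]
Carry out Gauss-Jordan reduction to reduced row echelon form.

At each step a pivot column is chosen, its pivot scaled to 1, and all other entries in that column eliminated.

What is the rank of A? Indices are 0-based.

step 1: normalize row 0 (÷3) = (1, 1/3, -2/3, 1)
  row 1: subtract 2×row0 = (0, 1/3, -5/3, -1)
  row 2: subtract 3×row0 = (0, -5, 0, 0)
step 2: normalize row 1 (÷1/3) = (0, 1, -5, -3)
  row 0: subtract 1/3×row1 = (1, 0, 1, 2)
  row 2: subtract -5×row1 = (0, 0, -25, -15)
step 3: normalize row 2 (÷-25) = (0, 0, 1, 3/5)
  row 0: subtract 1×row2 = (1, 0, 0, 7/5)
  row 1: subtract -5×row2 = (0, 1, 0, 0)

rank = 3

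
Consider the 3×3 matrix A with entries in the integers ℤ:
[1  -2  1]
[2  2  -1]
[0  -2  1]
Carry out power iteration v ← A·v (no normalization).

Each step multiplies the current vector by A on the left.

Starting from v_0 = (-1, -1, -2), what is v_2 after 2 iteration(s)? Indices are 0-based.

v_2 = (3, -6, 4)

v_0 = (-1, -1, -2).
v_1 = A·v_0 = (-1, -2, 0).
v_2 = A·v_1 = (3, -6, 4).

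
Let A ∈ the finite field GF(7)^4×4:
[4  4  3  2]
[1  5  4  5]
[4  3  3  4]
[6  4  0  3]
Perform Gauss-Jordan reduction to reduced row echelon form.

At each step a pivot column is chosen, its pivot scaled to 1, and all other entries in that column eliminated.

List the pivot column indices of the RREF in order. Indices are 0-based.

pivot columns: 0, 1, 2, 3

[1] R0 /= 4  ⇒  (1, 1, 6, 4)
     R1 -= 1·R0  ⇒  (0, 4, 5, 1)
     R2 -= 4·R0  ⇒  (0, 6, 0, 2)
     R3 -= 6·R0  ⇒  (0, 5, 6, 0)
[2] R1 /= 4  ⇒  (0, 1, 3, 2)
     R0 -= 1·R1  ⇒  (1, 0, 3, 2)
     R2 -= 6·R1  ⇒  (0, 0, 3, 4)
     R3 -= 5·R1  ⇒  (0, 0, 5, 4)
[3] R2 /= 3  ⇒  (0, 0, 1, 6)
     R0 -= 3·R2  ⇒  (1, 0, 0, 5)
     R1 -= 3·R2  ⇒  (0, 1, 0, 5)
     R3 -= 5·R2  ⇒  (0, 0, 0, 2)
[4] R3 /= 2  ⇒  (0, 0, 0, 1)
     R0 -= 5·R3  ⇒  (1, 0, 0, 0)
     R1 -= 5·R3  ⇒  (0, 1, 0, 0)
     R2 -= 6·R3  ⇒  (0, 0, 1, 0)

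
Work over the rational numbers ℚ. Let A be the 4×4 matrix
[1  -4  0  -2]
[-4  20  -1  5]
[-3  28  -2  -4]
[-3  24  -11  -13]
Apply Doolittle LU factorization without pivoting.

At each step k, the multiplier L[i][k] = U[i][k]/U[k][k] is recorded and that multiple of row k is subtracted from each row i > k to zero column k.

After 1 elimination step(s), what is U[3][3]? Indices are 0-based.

U[3][3] = -19

Step 1: pivot at (0,0) is 1.
  row1 ← row1 − (-4)·row0  ⇒  L[1][0]=-4, U row1=(0, 4, -1, -3)
  row2 ← row2 − (-3)·row0  ⇒  L[2][0]=-3, U row2=(0, 16, -2, -10)
  row3 ← row3 − (-3)·row0  ⇒  L[3][0]=-3, U row3=(0, 12, -11, -19)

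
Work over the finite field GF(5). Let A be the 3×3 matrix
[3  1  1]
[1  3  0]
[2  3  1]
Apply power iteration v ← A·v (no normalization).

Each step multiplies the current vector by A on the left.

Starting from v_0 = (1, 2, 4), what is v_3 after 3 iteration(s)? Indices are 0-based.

v_0 = (1, 2, 4).
v_1 = A·v_0 = (4, 2, 2).
v_2 = A·v_1 = (1, 0, 1).
v_3 = A·v_2 = (4, 1, 3).

v_3 = (4, 1, 3)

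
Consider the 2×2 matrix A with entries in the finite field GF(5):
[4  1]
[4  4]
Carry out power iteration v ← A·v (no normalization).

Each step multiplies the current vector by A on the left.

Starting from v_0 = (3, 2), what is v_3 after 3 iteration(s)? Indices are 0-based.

v_0 = (3, 2).
v_1 = A·v_0 = (4, 0).
v_2 = A·v_1 = (1, 1).
v_3 = A·v_2 = (0, 3).

v_3 = (0, 3)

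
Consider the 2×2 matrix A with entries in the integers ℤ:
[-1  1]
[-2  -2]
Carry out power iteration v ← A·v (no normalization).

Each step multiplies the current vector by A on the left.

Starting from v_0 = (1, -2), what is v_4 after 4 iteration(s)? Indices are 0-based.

v_4 = (-11, 34)

v_0 = (1, -2).
v_1 = A·v_0 = (-3, 2).
v_2 = A·v_1 = (5, 2).
v_3 = A·v_2 = (-3, -14).
v_4 = A·v_3 = (-11, 34).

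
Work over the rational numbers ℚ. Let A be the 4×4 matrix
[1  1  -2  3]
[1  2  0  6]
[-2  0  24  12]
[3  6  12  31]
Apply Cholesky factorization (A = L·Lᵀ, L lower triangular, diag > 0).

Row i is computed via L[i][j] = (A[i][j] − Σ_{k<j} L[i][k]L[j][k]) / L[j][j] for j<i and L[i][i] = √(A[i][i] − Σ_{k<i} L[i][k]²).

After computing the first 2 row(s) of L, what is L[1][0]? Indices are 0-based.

Step 1: L[0][0] = √(1) = 1.
  L[1][0] = (1) / L[0][0] = 1.
Step 2: L[1][1] = √(1) = 1.

L[1][0] = 1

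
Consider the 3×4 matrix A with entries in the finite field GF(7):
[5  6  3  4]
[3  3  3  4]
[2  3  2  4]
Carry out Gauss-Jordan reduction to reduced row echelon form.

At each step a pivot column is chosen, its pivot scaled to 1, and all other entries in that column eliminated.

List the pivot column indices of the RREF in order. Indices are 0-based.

[1] R0 /= 5  ⇒  (1, 4, 2, 5)
     R1 -= 3·R0  ⇒  (0, 5, 4, 3)
     R2 -= 2·R0  ⇒  (0, 2, 5, 1)
[2] R1 /= 5  ⇒  (0, 1, 5, 2)
     R0 -= 4·R1  ⇒  (1, 0, 3, 4)
     R2 -= 2·R1  ⇒  (0, 0, 2, 4)
[3] R2 /= 2  ⇒  (0, 0, 1, 2)
     R0 -= 3·R2  ⇒  (1, 0, 0, 5)
     R1 -= 5·R2  ⇒  (0, 1, 0, 6)

pivot columns: 0, 1, 2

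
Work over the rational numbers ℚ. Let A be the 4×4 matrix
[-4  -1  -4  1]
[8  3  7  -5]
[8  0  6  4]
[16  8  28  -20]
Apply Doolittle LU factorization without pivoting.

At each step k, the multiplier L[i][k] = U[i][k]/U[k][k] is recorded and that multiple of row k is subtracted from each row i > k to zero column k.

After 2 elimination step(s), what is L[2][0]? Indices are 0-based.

L[2][0] = -2

k=0: U[0][0]=-4
  eliminate (1,0): mult=-2, new row 1: (0, 1, -1, -3); set L[1][0]=-2
  eliminate (2,0): mult=-2, new row 2: (0, -2, -2, 6); set L[2][0]=-2
  eliminate (3,0): mult=-4, new row 3: (0, 4, 12, -16); set L[3][0]=-4
k=1: U[1][1]=1
  eliminate (2,1): mult=-2, new row 2: (0, 0, -4, 0); set L[2][1]=-2
  eliminate (3,1): mult=4, new row 3: (0, 0, 16, -4); set L[3][1]=4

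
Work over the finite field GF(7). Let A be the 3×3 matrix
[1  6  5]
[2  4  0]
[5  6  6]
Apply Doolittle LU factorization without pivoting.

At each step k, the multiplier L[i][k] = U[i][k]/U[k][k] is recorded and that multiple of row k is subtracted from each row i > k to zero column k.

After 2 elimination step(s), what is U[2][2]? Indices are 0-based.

U[2][2] = 4

k=0: U[0][0]=1
  eliminate (1,0): mult=2, new row 1: (0, 6, 4); set L[1][0]=2
  eliminate (2,0): mult=5, new row 2: (0, 4, 2); set L[2][0]=5
k=1: U[1][1]=6
  eliminate (2,1): mult=3, new row 2: (0, 0, 4); set L[2][1]=3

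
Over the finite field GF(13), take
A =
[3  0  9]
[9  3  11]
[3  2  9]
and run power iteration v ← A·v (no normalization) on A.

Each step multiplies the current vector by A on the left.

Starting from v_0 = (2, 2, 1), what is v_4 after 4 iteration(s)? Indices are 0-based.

v_4 = (11, 3, 2)

v_0 = (2, 2, 1).
v_1 = A·v_0 = (2, 9, 6).
v_2 = A·v_1 = (8, 7, 0).
v_3 = A·v_2 = (11, 2, 12).
v_4 = A·v_3 = (11, 3, 2).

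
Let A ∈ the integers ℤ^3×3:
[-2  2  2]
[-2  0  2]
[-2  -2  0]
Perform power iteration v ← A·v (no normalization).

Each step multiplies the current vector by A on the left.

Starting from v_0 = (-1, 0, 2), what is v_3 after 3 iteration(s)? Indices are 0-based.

v_0 = (-1, 0, 2).
v_1 = A·v_0 = (6, 6, 2).
v_2 = A·v_1 = (4, -8, -24).
v_3 = A·v_2 = (-72, -56, 8).

v_3 = (-72, -56, 8)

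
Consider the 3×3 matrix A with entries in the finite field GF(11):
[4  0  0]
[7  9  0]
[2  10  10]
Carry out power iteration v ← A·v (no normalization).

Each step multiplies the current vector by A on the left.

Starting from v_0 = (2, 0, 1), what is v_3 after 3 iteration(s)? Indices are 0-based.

v_0 = (2, 0, 1).
v_1 = A·v_0 = (8, 3, 3).
v_2 = A·v_1 = (10, 6, 10).
v_3 = A·v_2 = (7, 3, 4).

v_3 = (7, 3, 4)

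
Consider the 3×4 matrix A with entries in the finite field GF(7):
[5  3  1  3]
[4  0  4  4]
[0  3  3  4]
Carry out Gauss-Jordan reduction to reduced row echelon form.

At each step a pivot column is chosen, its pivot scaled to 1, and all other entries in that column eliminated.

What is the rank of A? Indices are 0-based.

rank = 3

[1] R0 /= 5  ⇒  (1, 2, 3, 2)
     R1 -= 4·R0  ⇒  (0, 6, 6, 3)
[2] R1 /= 6  ⇒  (0, 1, 1, 4)
     R0 -= 2·R1  ⇒  (1, 0, 1, 1)
     R2 -= 3·R1  ⇒  (0, 0, 0, 6)
column 2 empty below row 2
[3] R2 /= 6  ⇒  (0, 0, 0, 1)
     R0 -= 1·R2  ⇒  (1, 0, 1, 0)
     R1 -= 4·R2  ⇒  (0, 1, 1, 0)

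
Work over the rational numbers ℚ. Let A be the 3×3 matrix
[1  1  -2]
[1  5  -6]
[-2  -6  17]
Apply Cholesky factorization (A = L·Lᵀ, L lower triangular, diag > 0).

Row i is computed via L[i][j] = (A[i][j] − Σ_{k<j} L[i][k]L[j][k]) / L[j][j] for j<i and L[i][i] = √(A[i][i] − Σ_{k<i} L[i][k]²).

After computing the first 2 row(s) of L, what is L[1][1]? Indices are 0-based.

L[1][1] = 2

Step 1: L[0][0] = √(1) = 1.
  L[1][0] = (1) / L[0][0] = 1.
Step 2: L[1][1] = √(4) = 2.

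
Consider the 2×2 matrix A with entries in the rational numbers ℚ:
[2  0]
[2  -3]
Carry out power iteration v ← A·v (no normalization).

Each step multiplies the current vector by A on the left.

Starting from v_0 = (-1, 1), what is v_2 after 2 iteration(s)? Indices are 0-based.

v_2 = (-4, 11)

v_0 = (-1, 1).
v_1 = A·v_0 = (-2, -5).
v_2 = A·v_1 = (-4, 11).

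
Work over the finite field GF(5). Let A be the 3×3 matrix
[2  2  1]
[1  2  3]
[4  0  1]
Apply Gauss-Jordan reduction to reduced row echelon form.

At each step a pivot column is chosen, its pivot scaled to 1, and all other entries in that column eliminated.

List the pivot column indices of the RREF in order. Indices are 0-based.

step 1: normalize row 0 (÷2) = (1, 1, 3)
  row 1: subtract 1×row0 = (0, 1, 0)
  row 2: subtract 4×row0 = (0, 1, 4)
step 2: normalize row 1 (÷1) = (0, 1, 0)
  row 0: subtract 1×row1 = (1, 0, 3)
  row 2: subtract 1×row1 = (0, 0, 4)
step 3: normalize row 2 (÷4) = (0, 0, 1)
  row 0: subtract 3×row2 = (1, 0, 0)

pivot columns: 0, 1, 2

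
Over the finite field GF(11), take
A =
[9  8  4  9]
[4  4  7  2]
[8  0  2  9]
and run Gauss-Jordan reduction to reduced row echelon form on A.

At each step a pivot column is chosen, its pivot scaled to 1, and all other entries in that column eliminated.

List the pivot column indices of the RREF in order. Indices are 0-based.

step 1: normalize row 0 (÷9) = (1, 7, 9, 1)
  row 1: subtract 4×row0 = (0, 9, 4, 9)
  row 2: subtract 8×row0 = (0, 10, 7, 1)
step 2: normalize row 1 (÷9) = (0, 1, 9, 1)
  row 0: subtract 7×row1 = (1, 0, 1, 5)
  row 2: subtract 10×row1 = (0, 0, 5, 2)
step 3: normalize row 2 (÷5) = (0, 0, 1, 7)
  row 0: subtract 1×row2 = (1, 0, 0, 9)
  row 1: subtract 9×row2 = (0, 1, 0, 4)

pivot columns: 0, 1, 2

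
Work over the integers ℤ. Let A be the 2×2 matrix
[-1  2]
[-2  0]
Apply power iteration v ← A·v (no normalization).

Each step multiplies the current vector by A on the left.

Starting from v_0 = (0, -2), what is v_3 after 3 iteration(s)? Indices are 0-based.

v_0 = (0, -2).
v_1 = A·v_0 = (-4, 0).
v_2 = A·v_1 = (4, 8).
v_3 = A·v_2 = (12, -8).

v_3 = (12, -8)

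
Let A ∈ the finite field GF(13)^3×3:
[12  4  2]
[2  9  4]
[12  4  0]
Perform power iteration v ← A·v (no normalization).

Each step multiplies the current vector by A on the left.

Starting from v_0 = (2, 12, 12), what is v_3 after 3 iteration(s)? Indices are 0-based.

v_3 = (7, 6, 11)

v_0 = (2, 12, 12).
v_1 = A·v_0 = (5, 4, 7).
v_2 = A·v_1 = (12, 9, 11).
v_3 = A·v_2 = (7, 6, 11).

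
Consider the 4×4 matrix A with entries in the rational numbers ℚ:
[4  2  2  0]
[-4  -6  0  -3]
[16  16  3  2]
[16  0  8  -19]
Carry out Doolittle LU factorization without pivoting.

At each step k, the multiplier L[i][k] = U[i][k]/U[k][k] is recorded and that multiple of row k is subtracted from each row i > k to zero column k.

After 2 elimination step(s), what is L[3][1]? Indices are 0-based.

Step 1: pivot at (0,0) is 4.
  row1 ← row1 − (-1)·row0  ⇒  L[1][0]=-1, U row1=(0, -4, 2, -3)
  row2 ← row2 − (4)·row0  ⇒  L[2][0]=4, U row2=(0, 8, -5, 2)
  row3 ← row3 − (4)·row0  ⇒  L[3][0]=4, U row3=(0, -8, 0, -19)
Step 2: pivot at (1,1) is -4.
  row2 ← row2 − (-2)·row1  ⇒  L[2][1]=-2, U row2=(0, 0, -1, -4)
  row3 ← row3 − (2)·row1  ⇒  L[3][1]=2, U row3=(0, 0, -4, -13)

L[3][1] = 2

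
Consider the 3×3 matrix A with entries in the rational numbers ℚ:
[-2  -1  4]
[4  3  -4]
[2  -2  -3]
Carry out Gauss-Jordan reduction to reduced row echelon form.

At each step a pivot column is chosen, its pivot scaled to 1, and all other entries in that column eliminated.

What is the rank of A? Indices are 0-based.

[1] R0 /= -2  ⇒  (1, 1/2, -2)
     R1 -= 4·R0  ⇒  (0, 1, 4)
     R2 -= 2·R0  ⇒  (0, -3, 1)
[2] R1 /= 1  ⇒  (0, 1, 4)
     R0 -= 1/2·R1  ⇒  (1, 0, -4)
     R2 -= -3·R1  ⇒  (0, 0, 13)
[3] R2 /= 13  ⇒  (0, 0, 1)
     R0 -= -4·R2  ⇒  (1, 0, 0)
     R1 -= 4·R2  ⇒  (0, 1, 0)

rank = 3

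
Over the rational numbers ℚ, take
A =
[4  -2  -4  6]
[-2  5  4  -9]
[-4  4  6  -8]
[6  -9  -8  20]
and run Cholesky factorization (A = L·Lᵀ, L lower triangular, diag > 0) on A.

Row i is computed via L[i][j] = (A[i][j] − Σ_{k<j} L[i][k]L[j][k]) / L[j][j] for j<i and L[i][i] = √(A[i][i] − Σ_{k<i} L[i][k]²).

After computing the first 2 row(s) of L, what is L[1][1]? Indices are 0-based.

L[1][1] = 2

Step 1: L[0][0] = √(4) = 2.
  L[1][0] = (-2) / L[0][0] = -1.
Step 2: L[1][1] = √(4) = 2.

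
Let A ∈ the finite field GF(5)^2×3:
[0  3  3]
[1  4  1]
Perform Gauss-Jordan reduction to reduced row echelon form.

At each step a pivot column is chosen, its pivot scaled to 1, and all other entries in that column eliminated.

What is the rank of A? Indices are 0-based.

rank = 2

step 1: exchange rows 0,1
step 1: normalize row 0 (÷1) = (1, 4, 1)
step 2: normalize row 1 (÷3) = (0, 1, 1)
  row 0: subtract 4×row1 = (1, 0, 2)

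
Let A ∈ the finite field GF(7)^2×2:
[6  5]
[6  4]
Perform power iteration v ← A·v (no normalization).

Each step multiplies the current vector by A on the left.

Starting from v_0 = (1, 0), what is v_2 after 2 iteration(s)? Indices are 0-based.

v_2 = (3, 4)

v_0 = (1, 0).
v_1 = A·v_0 = (6, 6).
v_2 = A·v_1 = (3, 4).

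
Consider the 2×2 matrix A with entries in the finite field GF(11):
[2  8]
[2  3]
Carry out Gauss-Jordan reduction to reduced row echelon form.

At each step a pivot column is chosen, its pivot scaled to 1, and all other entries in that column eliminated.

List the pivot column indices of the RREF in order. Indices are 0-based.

pivot(0,0)=2: scale R0 → (1, 4)
  clear (1,0): R1 −= (2)R0 → (0, 6)
pivot(1,1)=6: scale R1 → (0, 1)
  clear (0,1): R0 −= (4)R1 → (1, 0)

pivot columns: 0, 1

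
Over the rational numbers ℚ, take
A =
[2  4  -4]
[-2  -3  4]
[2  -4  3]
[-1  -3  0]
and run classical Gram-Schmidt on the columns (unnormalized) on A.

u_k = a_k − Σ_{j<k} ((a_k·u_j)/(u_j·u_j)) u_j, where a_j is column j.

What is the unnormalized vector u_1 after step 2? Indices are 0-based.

u_1 = (34/13, -21/13, -70/13, -30/13)

Step 1: u_0 = a_0 = (2, -2, 2, -1).
Step 2: u_1 = a_1 − (9/13)·u_0 = (34/13, -21/13, -70/13, -30/13).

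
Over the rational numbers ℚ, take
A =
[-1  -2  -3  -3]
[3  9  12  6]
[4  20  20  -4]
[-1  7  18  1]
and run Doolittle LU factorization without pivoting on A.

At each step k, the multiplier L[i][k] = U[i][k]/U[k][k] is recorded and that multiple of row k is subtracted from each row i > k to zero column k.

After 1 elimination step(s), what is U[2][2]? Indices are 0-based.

U[2][2] = 8

Step 1: pivot at (0,0) is -1.
  row1 ← row1 − (-3)·row0  ⇒  L[1][0]=-3, U row1=(0, 3, 3, -3)
  row2 ← row2 − (-4)·row0  ⇒  L[2][0]=-4, U row2=(0, 12, 8, -16)
  row3 ← row3 − (1)·row0  ⇒  L[3][0]=1, U row3=(0, 9, 21, 4)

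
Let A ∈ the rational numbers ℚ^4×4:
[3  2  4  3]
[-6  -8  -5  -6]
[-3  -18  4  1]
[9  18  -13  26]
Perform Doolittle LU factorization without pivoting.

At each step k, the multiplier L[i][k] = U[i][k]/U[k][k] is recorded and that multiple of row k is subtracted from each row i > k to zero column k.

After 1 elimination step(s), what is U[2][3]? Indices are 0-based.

U[2][3] = 4

k=0: U[0][0]=3
  eliminate (1,0): mult=-2, new row 1: (0, -4, 3, 0); set L[1][0]=-2
  eliminate (2,0): mult=-1, new row 2: (0, -16, 8, 4); set L[2][0]=-1
  eliminate (3,0): mult=3, new row 3: (0, 12, -25, 17); set L[3][0]=3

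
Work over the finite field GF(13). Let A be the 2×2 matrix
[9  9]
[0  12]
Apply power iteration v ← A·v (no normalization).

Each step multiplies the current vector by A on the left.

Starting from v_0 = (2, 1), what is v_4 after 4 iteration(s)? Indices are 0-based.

v_0 = (2, 1).
v_1 = A·v_0 = (1, 12).
v_2 = A·v_1 = (0, 1).
v_3 = A·v_2 = (9, 12).
v_4 = A·v_3 = (7, 1).

v_4 = (7, 1)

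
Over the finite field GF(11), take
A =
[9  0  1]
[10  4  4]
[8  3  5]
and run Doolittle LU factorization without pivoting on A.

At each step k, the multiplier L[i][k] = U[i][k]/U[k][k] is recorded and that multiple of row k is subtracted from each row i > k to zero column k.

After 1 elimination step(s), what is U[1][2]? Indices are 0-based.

U[1][2] = 9

k=0: U[0][0]=9
  eliminate (1,0): mult=6, new row 1: (0, 4, 9); set L[1][0]=6
  eliminate (2,0): mult=7, new row 2: (0, 3, 9); set L[2][0]=7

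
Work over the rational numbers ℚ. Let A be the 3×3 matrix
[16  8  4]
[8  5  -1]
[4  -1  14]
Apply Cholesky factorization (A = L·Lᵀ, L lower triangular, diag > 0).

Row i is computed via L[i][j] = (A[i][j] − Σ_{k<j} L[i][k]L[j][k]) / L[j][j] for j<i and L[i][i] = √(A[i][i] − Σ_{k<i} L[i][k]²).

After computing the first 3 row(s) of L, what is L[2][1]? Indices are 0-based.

L[2][1] = -3

Step 1: L[0][0] = √(16) = 4.
  L[1][0] = (8) / L[0][0] = 2.
Step 2: L[1][1] = √(1) = 1.
  L[2][0] = (4) / L[0][0] = 1.
  L[2][1] = (-3) / L[1][1] = -3.
Step 3: L[2][2] = √(4) = 2.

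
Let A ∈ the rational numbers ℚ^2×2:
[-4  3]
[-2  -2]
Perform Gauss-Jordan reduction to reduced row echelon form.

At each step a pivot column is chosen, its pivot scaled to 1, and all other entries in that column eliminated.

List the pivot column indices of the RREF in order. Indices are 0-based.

step 1: normalize row 0 (÷-4) = (1, -3/4)
  row 1: subtract -2×row0 = (0, -7/2)
step 2: normalize row 1 (÷-7/2) = (0, 1)
  row 0: subtract -3/4×row1 = (1, 0)

pivot columns: 0, 1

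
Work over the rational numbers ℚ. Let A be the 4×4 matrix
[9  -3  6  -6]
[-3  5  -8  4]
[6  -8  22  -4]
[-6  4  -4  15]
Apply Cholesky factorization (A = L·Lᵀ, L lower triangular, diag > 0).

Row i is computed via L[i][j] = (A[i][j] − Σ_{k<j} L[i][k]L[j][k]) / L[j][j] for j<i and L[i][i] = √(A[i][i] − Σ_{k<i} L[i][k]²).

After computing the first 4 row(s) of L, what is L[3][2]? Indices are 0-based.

Step 1: L[0][0] = √(9) = 3.
  L[1][0] = (-3) / L[0][0] = -1.
Step 2: L[1][1] = √(4) = 2.
  L[2][0] = (6) / L[0][0] = 2.
  L[2][1] = (-6) / L[1][1] = -3.
Step 3: L[2][2] = √(9) = 3.
  L[3][0] = (-6) / L[0][0] = -2.
  L[3][1] = (2) / L[1][1] = 1.
  L[3][2] = (3) / L[2][2] = 1.
Step 4: L[3][3] = √(9) = 3.

L[3][2] = 1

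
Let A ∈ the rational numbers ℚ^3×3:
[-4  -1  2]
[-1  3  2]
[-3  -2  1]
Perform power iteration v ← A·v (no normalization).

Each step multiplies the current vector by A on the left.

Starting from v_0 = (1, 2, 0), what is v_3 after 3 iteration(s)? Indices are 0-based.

v_3 = (-25, 18, -28)

v_0 = (1, 2, 0).
v_1 = A·v_0 = (-6, 5, -7).
v_2 = A·v_1 = (5, 7, 1).
v_3 = A·v_2 = (-25, 18, -28).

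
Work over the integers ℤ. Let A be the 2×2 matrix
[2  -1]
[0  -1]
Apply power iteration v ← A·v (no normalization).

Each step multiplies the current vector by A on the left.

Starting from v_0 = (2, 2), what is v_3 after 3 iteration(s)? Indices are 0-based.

v_3 = (10, -2)

v_0 = (2, 2).
v_1 = A·v_0 = (2, -2).
v_2 = A·v_1 = (6, 2).
v_3 = A·v_2 = (10, -2).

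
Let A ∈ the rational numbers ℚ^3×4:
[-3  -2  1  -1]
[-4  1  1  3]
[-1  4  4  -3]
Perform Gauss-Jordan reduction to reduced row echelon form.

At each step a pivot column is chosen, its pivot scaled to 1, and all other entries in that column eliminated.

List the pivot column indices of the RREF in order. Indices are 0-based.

pivot(0,0)=-3: scale R0 → (1, 2/3, -1/3, 1/3)
  clear (1,0): R1 −= (-4)R0 → (0, 11/3, -1/3, 13/3)
  clear (2,0): R2 −= (-1)R0 → (0, 14/3, 11/3, -8/3)
pivot(1,1)=11/3: scale R1 → (0, 1, -1/11, 13/11)
  clear (0,1): R0 −= (2/3)R1 → (1, 0, -3/11, -5/11)
  clear (2,1): R2 −= (14/3)R1 → (0, 0, 45/11, -90/11)
pivot(2,2)=45/11: scale R2 → (0, 0, 1, -2)
  clear (0,2): R0 −= (-3/11)R2 → (1, 0, 0, -1)
  clear (1,2): R1 −= (-1/11)R2 → (0, 1, 0, 1)

pivot columns: 0, 1, 2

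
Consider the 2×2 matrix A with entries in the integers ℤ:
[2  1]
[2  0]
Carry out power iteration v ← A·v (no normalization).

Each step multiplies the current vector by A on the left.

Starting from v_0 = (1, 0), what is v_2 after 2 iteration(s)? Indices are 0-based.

v_2 = (6, 4)

v_0 = (1, 0).
v_1 = A·v_0 = (2, 2).
v_2 = A·v_1 = (6, 4).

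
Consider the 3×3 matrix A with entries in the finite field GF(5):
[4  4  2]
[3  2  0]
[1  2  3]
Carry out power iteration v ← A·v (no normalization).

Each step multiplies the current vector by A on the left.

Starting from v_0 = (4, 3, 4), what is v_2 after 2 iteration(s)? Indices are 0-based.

v_0 = (4, 3, 4).
v_1 = A·v_0 = (1, 3, 2).
v_2 = A·v_1 = (0, 4, 3).

v_2 = (0, 4, 3)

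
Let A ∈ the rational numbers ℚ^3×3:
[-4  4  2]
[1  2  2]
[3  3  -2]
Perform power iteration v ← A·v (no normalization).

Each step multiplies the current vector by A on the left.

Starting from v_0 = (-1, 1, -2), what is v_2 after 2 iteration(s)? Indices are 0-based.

v_0 = (-1, 1, -2).
v_1 = A·v_0 = (4, -3, 4).
v_2 = A·v_1 = (-20, 6, -5).

v_2 = (-20, 6, -5)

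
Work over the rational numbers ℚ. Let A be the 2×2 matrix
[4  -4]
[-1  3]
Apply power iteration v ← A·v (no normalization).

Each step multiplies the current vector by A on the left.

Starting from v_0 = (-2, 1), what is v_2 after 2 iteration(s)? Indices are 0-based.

v_2 = (-68, 27)

v_0 = (-2, 1).
v_1 = A·v_0 = (-12, 5).
v_2 = A·v_1 = (-68, 27).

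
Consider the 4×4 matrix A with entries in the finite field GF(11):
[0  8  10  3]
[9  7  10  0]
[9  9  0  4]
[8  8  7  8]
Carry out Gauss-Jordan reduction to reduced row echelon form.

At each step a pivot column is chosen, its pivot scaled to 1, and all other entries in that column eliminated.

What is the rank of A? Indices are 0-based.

rank = 4

pivot(0,0): swap R0↔R1
pivot(0,0)=9: scale R0 → (1, 2, 6, 0)
  clear (2,0): R2 −= (9)R0 → (0, 2, 1, 4)
  clear (3,0): R3 −= (8)R0 → (0, 3, 3, 8)
pivot(1,1)=8: scale R1 → (0, 1, 4, 10)
  clear (0,1): R0 −= (2)R1 → (1, 0, 9, 2)
  clear (2,1): R2 −= (2)R1 → (0, 0, 4, 6)
  clear (3,1): R3 −= (3)R1 → (0, 0, 2, 0)
pivot(2,2)=4: scale R2 → (0, 0, 1, 7)
  clear (0,2): R0 −= (9)R2 → (1, 0, 0, 5)
  clear (1,2): R1 −= (4)R2 → (0, 1, 0, 4)
  clear (3,2): R3 −= (2)R2 → (0, 0, 0, 8)
pivot(3,3)=8: scale R3 → (0, 0, 0, 1)
  clear (0,3): R0 −= (5)R3 → (1, 0, 0, 0)
  clear (1,3): R1 −= (4)R3 → (0, 1, 0, 0)
  clear (2,3): R2 −= (7)R3 → (0, 0, 1, 0)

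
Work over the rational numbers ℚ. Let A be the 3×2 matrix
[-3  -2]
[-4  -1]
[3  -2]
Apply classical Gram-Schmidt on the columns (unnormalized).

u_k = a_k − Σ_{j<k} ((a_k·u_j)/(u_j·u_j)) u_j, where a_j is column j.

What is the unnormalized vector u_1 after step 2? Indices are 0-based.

Step 1: u_0 = a_0 = (-3, -4, 3).
Step 2: u_1 = a_1 − (2/17)·u_0 = (-28/17, -9/17, -40/17).

u_1 = (-28/17, -9/17, -40/17)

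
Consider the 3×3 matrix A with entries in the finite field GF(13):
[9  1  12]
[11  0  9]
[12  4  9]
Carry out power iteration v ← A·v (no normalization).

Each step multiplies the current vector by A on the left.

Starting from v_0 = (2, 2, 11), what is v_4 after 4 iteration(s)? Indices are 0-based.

v_4 = (5, 2, 0)

v_0 = (2, 2, 11).
v_1 = A·v_0 = (9, 4, 1).
v_2 = A·v_1 = (6, 4, 3).
v_3 = A·v_2 = (3, 2, 11).
v_4 = A·v_3 = (5, 2, 0).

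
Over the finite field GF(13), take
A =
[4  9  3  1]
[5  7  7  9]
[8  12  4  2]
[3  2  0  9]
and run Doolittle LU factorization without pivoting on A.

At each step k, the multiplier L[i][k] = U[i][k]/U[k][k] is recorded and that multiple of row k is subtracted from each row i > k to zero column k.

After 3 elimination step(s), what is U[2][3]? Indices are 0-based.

k=0: U[0][0]=4
  eliminate (1,0): mult=11, new row 1: (0, 12, 0, 11); set L[1][0]=11
  eliminate (2,0): mult=2, new row 2: (0, 7, 11, 0); set L[2][0]=2
  eliminate (3,0): mult=4, new row 3: (0, 5, 1, 5); set L[3][0]=4
k=1: U[1][1]=12
  eliminate (2,1): mult=6, new row 2: (0, 0, 11, 12); set L[2][1]=6
  eliminate (3,1): mult=8, new row 3: (0, 0, 1, 8); set L[3][1]=8
k=2: U[2][2]=11
  eliminate (3,2): mult=6, new row 3: (0, 0, 0, 1); set L[3][2]=6

U[2][3] = 12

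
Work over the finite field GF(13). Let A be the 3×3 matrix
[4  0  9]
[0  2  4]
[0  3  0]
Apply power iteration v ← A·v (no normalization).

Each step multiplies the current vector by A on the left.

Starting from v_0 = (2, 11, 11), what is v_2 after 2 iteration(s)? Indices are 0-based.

v_2 = (10, 4, 3)

v_0 = (2, 11, 11).
v_1 = A·v_0 = (3, 1, 7).
v_2 = A·v_1 = (10, 4, 3).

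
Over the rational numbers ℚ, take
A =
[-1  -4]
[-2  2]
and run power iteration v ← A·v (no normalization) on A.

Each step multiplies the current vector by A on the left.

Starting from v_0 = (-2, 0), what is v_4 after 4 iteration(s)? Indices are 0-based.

v_0 = (-2, 0).
v_1 = A·v_0 = (2, 4).
v_2 = A·v_1 = (-18, 4).
v_3 = A·v_2 = (2, 44).
v_4 = A·v_3 = (-178, 84).

v_4 = (-178, 84)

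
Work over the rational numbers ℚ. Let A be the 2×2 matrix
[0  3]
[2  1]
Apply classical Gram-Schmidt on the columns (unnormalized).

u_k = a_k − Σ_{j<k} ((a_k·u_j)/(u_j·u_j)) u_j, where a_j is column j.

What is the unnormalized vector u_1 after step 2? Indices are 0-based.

Step 1: u_0 = a_0 = (0, 2).
Step 2: u_1 = a_1 − (1/2)·u_0 = (3, 0).

u_1 = (3, 0)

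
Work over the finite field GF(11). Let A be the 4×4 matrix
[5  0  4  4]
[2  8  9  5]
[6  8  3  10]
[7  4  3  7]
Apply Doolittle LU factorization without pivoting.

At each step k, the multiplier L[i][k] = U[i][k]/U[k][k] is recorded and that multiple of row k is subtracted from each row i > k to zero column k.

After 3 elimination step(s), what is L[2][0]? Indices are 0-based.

Step 1: pivot at (0,0) is 5.
  row1 ← row1 − (7)·row0  ⇒  L[1][0]=7, U row1=(0, 8, 3, 10)
  row2 ← row2 − (10)·row0  ⇒  L[2][0]=10, U row2=(0, 8, 7, 3)
  row3 ← row3 − (8)·row0  ⇒  L[3][0]=8, U row3=(0, 4, 4, 8)
Step 2: pivot at (1,1) is 8.
  row2 ← row2 − (1)·row1  ⇒  L[2][1]=1, U row2=(0, 0, 4, 4)
  row3 ← row3 − (6)·row1  ⇒  L[3][1]=6, U row3=(0, 0, 8, 3)
Step 3: pivot at (2,2) is 4.
  row3 ← row3 − (2)·row2  ⇒  L[3][2]=2, U row3=(0, 0, 0, 6)

L[2][0] = 10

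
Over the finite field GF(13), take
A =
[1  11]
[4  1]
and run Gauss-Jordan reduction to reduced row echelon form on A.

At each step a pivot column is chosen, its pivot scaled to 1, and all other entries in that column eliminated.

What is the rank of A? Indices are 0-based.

rank = 2

step 1: normalize row 0 (÷1) = (1, 11)
  row 1: subtract 4×row0 = (0, 9)
step 2: normalize row 1 (÷9) = (0, 1)
  row 0: subtract 11×row1 = (1, 0)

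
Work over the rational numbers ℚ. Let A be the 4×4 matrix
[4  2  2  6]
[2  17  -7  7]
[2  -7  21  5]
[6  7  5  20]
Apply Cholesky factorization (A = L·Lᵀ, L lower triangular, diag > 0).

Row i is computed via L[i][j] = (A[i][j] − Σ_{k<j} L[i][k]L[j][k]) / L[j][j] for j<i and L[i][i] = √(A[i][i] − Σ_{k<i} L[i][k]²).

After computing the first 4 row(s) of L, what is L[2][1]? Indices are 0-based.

L[2][1] = -2

Step 1: L[0][0] = √(4) = 2.
  L[1][0] = (2) / L[0][0] = 1.
Step 2: L[1][1] = √(16) = 4.
  L[2][0] = (2) / L[0][0] = 1.
  L[2][1] = (-8) / L[1][1] = -2.
Step 3: L[2][2] = √(16) = 4.
  L[3][0] = (6) / L[0][0] = 3.
  L[3][1] = (4) / L[1][1] = 1.
  L[3][2] = (4) / L[2][2] = 1.
Step 4: L[3][3] = √(9) = 3.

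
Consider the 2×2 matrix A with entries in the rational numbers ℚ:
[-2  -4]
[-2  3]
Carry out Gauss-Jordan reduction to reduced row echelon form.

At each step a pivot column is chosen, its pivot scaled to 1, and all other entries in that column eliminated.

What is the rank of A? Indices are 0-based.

pivot(0,0)=-2: scale R0 → (1, 2)
  clear (1,0): R1 −= (-2)R0 → (0, 7)
pivot(1,1)=7: scale R1 → (0, 1)
  clear (0,1): R0 −= (2)R1 → (1, 0)

rank = 2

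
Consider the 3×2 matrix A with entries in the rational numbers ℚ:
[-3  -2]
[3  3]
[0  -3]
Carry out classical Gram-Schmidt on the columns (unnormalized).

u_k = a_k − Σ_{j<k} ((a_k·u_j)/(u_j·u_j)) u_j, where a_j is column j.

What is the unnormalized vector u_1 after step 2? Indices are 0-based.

u_1 = (1/2, 1/2, -3)

Step 1: u_0 = a_0 = (-3, 3, 0).
Step 2: u_1 = a_1 − (5/6)·u_0 = (1/2, 1/2, -3).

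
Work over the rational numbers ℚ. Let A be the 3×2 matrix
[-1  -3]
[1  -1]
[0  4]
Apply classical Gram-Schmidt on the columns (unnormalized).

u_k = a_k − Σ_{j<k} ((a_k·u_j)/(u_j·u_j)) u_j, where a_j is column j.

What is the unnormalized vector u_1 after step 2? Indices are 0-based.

Step 1: u_0 = a_0 = (-1, 1, 0).
Step 2: u_1 = a_1 − (1)·u_0 = (-2, -2, 4).

u_1 = (-2, -2, 4)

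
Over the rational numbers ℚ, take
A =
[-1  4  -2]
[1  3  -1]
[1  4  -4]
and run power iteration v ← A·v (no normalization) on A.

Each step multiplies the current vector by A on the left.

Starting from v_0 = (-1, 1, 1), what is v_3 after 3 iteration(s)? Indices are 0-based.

v_3 = (3, 13, -13)

v_0 = (-1, 1, 1).
v_1 = A·v_0 = (3, 1, -1).
v_2 = A·v_1 = (3, 7, 11).
v_3 = A·v_2 = (3, 13, -13).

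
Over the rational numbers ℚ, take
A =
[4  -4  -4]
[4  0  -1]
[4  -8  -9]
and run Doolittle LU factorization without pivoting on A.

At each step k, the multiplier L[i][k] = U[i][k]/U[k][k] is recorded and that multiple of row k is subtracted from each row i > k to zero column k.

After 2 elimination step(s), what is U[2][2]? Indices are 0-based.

U[2][2] = -2

Step 1: pivot at (0,0) is 4.
  row1 ← row1 − (1)·row0  ⇒  L[1][0]=1, U row1=(0, 4, 3)
  row2 ← row2 − (1)·row0  ⇒  L[2][0]=1, U row2=(0, -4, -5)
Step 2: pivot at (1,1) is 4.
  row2 ← row2 − (-1)·row1  ⇒  L[2][1]=-1, U row2=(0, 0, -2)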